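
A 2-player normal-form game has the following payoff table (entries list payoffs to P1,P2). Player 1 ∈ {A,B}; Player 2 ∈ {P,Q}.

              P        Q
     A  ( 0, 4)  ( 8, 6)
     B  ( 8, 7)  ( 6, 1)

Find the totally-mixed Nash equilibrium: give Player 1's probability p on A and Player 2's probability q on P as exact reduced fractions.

(p,q) = (3/4, 1/5)

P1 indiff ⇒ q·0+(1-q)·8 = q·8+(1-q)·6 ⇒ q(-8) = (1-q)(-2) ⇒ q = 1/5
P2 indiff ⇒ p·4+(1-p)·7 = p·6+(1-p)·1 ⇒ p(-2) = (1-p)(-6) ⇒ p = 3/4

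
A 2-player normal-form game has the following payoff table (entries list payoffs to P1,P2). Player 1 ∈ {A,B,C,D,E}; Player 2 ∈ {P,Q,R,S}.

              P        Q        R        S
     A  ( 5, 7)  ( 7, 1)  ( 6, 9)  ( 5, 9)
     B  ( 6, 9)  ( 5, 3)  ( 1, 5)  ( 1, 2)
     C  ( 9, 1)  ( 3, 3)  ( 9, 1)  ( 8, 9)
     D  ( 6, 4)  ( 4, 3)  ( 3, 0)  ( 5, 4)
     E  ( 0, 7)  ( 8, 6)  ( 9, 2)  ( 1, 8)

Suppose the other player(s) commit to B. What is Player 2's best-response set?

u_2(P vs B) = 9
u_2(Q vs B) = 3
u_2(R vs B) = 5
u_2(S vs B) = 2
max payoff 9 at {P}

P2 best: {P}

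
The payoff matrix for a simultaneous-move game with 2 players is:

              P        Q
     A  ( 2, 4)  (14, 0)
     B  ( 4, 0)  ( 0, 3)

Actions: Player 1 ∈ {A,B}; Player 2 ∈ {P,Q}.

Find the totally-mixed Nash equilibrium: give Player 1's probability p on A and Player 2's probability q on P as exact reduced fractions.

p=3/7, q=7/8

P1 indiff ⇒ q·2+(1-q)·14 = q·4+(1-q)·0 ⇒ q(-2) = (1-q)(-14) ⇒ q = 7/8
P2 indiff ⇒ p·4+(1-p)·0 = p·0+(1-p)·3 ⇒ p(4) = (1-p)(3) ⇒ p = 3/7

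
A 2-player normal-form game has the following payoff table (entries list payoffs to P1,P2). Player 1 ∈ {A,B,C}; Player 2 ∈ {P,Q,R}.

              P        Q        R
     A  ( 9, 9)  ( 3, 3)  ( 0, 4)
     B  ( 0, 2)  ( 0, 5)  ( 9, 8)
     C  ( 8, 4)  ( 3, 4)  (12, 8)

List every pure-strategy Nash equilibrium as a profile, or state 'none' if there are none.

(A,P): NE
(A,Q): not NE [P2→P gives 9>3]
(A,R): not NE [P1→C gives 12>0; P2→P gives 9>4]
(B,P): not NE [P1→A gives 9>0; P2→R gives 8>2]
(B,Q): not NE [P1→C gives 3>0; P2→R gives 8>5]
(B,R): not NE [P1→C gives 12>9]
(C,P): not NE [P1→A gives 9>8; P2→R gives 8>4]
(C,Q): not NE [P2→R gives 8>4]
(C,R): NE

Nash profiles: (A,P), (C,R)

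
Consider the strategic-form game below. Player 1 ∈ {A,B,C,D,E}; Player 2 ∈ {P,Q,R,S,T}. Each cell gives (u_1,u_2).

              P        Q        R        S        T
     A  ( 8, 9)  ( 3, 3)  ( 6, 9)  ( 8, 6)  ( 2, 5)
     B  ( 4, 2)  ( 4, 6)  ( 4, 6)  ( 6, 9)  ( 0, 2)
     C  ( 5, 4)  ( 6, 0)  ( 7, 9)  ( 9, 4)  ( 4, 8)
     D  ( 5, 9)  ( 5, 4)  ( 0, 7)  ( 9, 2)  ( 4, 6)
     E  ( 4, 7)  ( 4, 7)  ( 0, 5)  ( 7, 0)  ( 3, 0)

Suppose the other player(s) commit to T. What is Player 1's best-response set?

u_1(A vs T) = 2
u_1(B vs T) = 0
u_1(C vs T) = 4
u_1(D vs T) = 4
u_1(E vs T) = 3
max payoff 4 at {C,D}

BR_1 = {C,D}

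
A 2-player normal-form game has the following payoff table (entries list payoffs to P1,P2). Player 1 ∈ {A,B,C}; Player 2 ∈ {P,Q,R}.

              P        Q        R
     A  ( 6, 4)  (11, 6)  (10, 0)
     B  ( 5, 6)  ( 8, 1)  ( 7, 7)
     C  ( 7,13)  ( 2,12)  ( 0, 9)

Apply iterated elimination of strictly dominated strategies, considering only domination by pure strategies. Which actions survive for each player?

Survivors P1:{A,C} P2:{P,Q}

P1 drop B (A beats it: P:6>5 Q:11>8 R:10>7)
P2 drop R (P beats it: A:4>0 C:13>9)
P1→{A,C} P2→{P,Q}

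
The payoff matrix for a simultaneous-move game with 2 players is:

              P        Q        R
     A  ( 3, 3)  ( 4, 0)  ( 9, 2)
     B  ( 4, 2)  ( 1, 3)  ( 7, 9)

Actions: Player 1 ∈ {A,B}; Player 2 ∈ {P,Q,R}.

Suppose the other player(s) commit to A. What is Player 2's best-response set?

u_2(P vs A) = 3
u_2(Q vs A) = 0
u_2(R vs A) = 2
max payoff 3 at {P}

BR_2 = {P}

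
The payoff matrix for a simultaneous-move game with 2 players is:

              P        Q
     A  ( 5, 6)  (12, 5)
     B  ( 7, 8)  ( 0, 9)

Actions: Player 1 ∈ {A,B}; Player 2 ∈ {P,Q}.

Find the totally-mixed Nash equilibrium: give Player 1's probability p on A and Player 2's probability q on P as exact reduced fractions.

P1 indiff ⇒ q·5+(1-q)·12 = q·7+(1-q)·0 ⇒ q(-2) = (1-q)(-12) ⇒ q = 6/7
P2 indiff ⇒ p·6+(1-p)·8 = p·5+(1-p)·9 ⇒ p(1) = (1-p)(1) ⇒ p = 1/2

P1 mixes 1/2 on A; P2 mixes 6/7 on P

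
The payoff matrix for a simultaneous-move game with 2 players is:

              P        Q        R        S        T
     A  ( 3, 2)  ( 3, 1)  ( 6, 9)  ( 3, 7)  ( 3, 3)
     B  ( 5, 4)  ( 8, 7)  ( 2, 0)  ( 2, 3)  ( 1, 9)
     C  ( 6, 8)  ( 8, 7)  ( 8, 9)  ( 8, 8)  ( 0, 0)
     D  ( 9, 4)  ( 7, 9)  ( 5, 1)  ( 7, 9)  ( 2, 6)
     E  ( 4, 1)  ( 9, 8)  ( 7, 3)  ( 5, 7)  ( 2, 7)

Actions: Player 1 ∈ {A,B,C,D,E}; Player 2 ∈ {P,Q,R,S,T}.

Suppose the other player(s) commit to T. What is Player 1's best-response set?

u_1(A vs T) = 3
u_1(B vs T) = 1
u_1(C vs T) = 0
u_1(D vs T) = 2
u_1(E vs T) = 2
max payoff 3 at {A}

argmax u_1 = {A}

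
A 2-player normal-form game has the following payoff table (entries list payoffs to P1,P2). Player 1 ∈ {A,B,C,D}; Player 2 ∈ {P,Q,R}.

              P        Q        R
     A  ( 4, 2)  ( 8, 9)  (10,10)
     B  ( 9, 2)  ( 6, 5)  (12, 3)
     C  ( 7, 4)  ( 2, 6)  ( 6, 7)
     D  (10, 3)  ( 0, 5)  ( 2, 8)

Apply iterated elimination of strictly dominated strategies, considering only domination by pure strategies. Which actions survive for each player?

IESDS → P1:{A,B} P2:{Q,R}

P1 drop C (B beats it: P:9>7 Q:6>2 R:12>6)
P2 drop P (Q beats it: A:9>2 B:5>2 D:5>3)
P1 drop D (A beats it: Q:8>0 R:10>2)
P1→{A,B} P2→{Q,R}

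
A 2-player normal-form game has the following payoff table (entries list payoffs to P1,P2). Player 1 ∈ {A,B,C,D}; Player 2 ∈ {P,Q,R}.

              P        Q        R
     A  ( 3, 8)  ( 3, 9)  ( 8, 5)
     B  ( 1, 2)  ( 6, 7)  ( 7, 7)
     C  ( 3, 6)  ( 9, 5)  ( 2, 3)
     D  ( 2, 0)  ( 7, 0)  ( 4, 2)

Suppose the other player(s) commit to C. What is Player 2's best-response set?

argmax u_2 = {P}

u_2(P vs C) = 6
u_2(Q vs C) = 5
u_2(R vs C) = 3
max payoff 6 at {P}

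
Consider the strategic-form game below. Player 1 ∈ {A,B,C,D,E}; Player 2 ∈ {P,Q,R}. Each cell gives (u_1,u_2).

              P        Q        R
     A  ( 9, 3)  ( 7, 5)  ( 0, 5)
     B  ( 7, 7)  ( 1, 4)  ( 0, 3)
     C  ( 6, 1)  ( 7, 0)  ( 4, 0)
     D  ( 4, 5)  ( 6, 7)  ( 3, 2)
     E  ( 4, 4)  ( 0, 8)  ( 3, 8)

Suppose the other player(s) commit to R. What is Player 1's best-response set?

argmax u_1 = {C}

u_1(A vs R) = 0
u_1(B vs R) = 0
u_1(C vs R) = 4
u_1(D vs R) = 3
u_1(E vs R) = 3
max payoff 4 at {C}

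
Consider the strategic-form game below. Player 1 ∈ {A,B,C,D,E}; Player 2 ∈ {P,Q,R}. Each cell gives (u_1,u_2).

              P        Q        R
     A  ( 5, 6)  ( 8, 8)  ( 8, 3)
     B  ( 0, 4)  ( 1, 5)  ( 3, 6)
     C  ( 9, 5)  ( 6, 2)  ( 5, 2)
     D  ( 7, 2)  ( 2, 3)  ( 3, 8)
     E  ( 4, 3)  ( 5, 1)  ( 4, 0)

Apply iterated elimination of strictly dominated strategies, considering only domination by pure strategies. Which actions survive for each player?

IESDS → P1:{A,C} P2:{P,Q}

P1 drop B (A beats it: P:5>0 Q:8>1 R:8>3)
P1 drop D (C beats it: P:9>7 Q:6>2 R:5>3)
P1 drop E (A beats it: P:5>4 Q:8>5 R:8>4)
P2 drop R (P beats it: A:6>3 C:5>2)
P1→{A,C} P2→{P,Q}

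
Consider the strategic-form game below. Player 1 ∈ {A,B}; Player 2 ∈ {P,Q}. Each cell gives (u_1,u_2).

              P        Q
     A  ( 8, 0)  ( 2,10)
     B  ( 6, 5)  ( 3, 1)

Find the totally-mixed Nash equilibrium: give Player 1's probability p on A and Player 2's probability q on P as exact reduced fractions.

P1 indiff ⇒ q·8+(1-q)·2 = q·6+(1-q)·3 ⇒ q(2) = (1-q)(1) ⇒ q = 1/3
P2 indiff ⇒ p·0+(1-p)·5 = p·10+(1-p)·1 ⇒ p(-10) = (1-p)(-4) ⇒ p = 2/7

(p,q) = (2/7, 1/3)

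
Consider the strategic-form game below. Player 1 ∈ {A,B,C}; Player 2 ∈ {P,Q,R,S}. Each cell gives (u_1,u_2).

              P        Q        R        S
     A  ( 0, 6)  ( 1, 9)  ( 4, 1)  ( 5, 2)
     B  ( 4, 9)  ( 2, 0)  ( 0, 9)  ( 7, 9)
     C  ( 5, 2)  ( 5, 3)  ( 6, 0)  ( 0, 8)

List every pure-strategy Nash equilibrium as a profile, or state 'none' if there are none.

NE set: (B,S)

(A,P): not NE [P1→C gives 5>0; P2→Q gives 9>6]
(A,Q): not NE [P1→C gives 5>1]
(A,R): not NE [P1→C gives 6>4; P2→Q gives 9>1]
(A,S): not NE [P1→B gives 7>5; P2→Q gives 9>2]
(B,P): not NE [P1→C gives 5>4]
(B,Q): not NE [P1→C gives 5>2; P2→S gives 9>0]
(B,R): not NE [P1→C gives 6>0]
(B,S): NE
(C,P): not NE [P2→S gives 8>2]
(C,Q): not NE [P2→S gives 8>3]
(C,R): not NE [P2→S gives 8>0]
(C,S): not NE [P1→B gives 7>0]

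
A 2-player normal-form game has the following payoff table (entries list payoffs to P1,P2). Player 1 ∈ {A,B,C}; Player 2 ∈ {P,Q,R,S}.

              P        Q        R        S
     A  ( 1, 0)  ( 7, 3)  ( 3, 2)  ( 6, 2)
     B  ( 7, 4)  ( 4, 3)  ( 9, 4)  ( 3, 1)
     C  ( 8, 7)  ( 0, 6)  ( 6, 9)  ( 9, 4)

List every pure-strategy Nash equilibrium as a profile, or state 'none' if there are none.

NE set: (A,Q), (B,R)

(A,P): not NE [P1→C gives 8>1; P2→Q gives 3>0]
(A,Q): NE
(A,R): not NE [P1→B gives 9>3; P2→Q gives 3>2]
(A,S): not NE [P1→C gives 9>6; P2→Q gives 3>2]
(B,P): not NE [P1→C gives 8>7]
(B,Q): not NE [P1→A gives 7>4; P2→R gives 4>3]
(B,R): NE
(B,S): not NE [P1→C gives 9>3; P2→R gives 4>1]
(C,P): not NE [P2→R gives 9>7]
(C,Q): not NE [P1→A gives 7>0; P2→R gives 9>6]
(C,R): not NE [P1→B gives 9>6]
(C,S): not NE [P2→R gives 9>4]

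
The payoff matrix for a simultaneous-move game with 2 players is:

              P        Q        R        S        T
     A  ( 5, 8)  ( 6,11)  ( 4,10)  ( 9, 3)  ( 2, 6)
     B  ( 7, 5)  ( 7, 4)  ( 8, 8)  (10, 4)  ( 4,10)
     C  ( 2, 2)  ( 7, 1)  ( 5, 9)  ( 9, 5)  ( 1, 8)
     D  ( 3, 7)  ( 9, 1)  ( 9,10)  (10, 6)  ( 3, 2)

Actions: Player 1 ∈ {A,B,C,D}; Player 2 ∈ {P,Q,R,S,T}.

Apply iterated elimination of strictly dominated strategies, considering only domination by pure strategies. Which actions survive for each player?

Survivors P1:{B,D} P2:{R,T}

P1 drop A (B beats it: P:7>5 Q:7>6 R:8>4 S:10>9 T:4>2)
P1 drop C (D beats it: P:3>2 Q:9>7 R:9>5 S:10>9 T:3>1)
P2 drop P (R beats it: B:8>5 D:10>7)
P2 drop Q (R beats it: B:8>4 D:10>1)
P2 drop S (R beats it: B:8>4 D:10>6)
P1→{B,D} P2→{R,T}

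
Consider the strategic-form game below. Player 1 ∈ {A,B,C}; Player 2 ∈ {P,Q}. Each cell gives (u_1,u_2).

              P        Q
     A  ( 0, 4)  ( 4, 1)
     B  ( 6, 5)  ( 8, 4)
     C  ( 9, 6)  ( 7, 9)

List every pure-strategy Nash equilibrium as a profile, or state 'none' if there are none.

No pure NE.

(A,P): not NE [P1→C gives 9>0]
(A,Q): not NE [P1→B gives 8>4; P2→P gives 4>1]
(B,P): not NE [P1→C gives 9>6]
(B,Q): not NE [P2→P gives 5>4]
(C,P): not NE [P2→Q gives 9>6]
(C,Q): not NE [P1→B gives 8>7]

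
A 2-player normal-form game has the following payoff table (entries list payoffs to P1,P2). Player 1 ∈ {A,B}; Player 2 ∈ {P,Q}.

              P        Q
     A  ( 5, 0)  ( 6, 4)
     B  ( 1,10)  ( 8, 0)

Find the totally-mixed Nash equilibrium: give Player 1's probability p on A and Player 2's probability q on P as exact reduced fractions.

p=5/7, q=1/3

P1 indiff ⇒ q·5+(1-q)·6 = q·1+(1-q)·8 ⇒ q(4) = (1-q)(2) ⇒ q = 1/3
P2 indiff ⇒ p·0+(1-p)·10 = p·4+(1-p)·0 ⇒ p(-4) = (1-p)(-10) ⇒ p = 5/7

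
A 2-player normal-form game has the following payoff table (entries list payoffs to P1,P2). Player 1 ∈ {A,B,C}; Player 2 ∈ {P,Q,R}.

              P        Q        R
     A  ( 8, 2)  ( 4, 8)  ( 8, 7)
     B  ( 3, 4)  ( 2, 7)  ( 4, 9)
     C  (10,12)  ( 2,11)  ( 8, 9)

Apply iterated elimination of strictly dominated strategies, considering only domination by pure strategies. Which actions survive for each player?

P1 drop B (A beats it: P:8>3 Q:4>2 R:8>4)
P2 drop R (Q beats it: A:8>7 C:11>9)
P1→{A,C} P2→{P,Q}

Survivors P1:{A,C} P2:{P,Q}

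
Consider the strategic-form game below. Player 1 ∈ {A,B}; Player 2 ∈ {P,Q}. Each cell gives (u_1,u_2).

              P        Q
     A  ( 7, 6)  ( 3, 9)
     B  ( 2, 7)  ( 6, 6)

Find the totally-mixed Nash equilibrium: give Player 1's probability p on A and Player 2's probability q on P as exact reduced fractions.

(p,q) = (1/4, 3/8)

P1 indiff ⇒ q·7+(1-q)·3 = q·2+(1-q)·6 ⇒ q(5) = (1-q)(3) ⇒ q = 3/8
P2 indiff ⇒ p·6+(1-p)·7 = p·9+(1-p)·6 ⇒ p(-3) = (1-p)(-1) ⇒ p = 1/4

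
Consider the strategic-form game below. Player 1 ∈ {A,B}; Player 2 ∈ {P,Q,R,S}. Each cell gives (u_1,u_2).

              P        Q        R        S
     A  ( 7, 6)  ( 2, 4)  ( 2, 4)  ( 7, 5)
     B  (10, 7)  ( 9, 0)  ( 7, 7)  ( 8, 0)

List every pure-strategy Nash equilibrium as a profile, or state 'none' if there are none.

NE set: (B,P), (B,R)

(A,P): not NE [P1→B gives 10>7]
(A,Q): not NE [P1→B gives 9>2; P2→P gives 6>4]
(A,R): not NE [P1→B gives 7>2; P2→P gives 6>4]
(A,S): not NE [P1→B gives 8>7; P2→P gives 6>5]
(B,P): NE
(B,Q): not NE [P2→R gives 7>0]
(B,R): NE
(B,S): not NE [P2→R gives 7>0]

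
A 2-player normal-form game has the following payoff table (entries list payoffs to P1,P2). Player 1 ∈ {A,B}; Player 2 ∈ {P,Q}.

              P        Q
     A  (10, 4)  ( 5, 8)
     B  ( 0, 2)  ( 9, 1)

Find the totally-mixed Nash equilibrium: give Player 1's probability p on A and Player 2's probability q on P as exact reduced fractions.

p=1/5, q=2/7

P1 indiff ⇒ q·10+(1-q)·5 = q·0+(1-q)·9 ⇒ q(10) = (1-q)(4) ⇒ q = 2/7
P2 indiff ⇒ p·4+(1-p)·2 = p·8+(1-p)·1 ⇒ p(-4) = (1-p)(-1) ⇒ p = 1/5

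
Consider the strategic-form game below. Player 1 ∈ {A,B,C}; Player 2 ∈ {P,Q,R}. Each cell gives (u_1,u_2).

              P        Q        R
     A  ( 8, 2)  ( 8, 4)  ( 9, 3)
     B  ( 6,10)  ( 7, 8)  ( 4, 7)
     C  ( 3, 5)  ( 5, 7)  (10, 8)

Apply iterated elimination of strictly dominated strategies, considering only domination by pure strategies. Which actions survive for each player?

Remaining: P1:{A,C} P2:{Q,R}

P1 drop B (A beats it: P:8>6 Q:8>7 R:9>4)
P2 drop P (Q beats it: A:4>2 C:7>5)
P1→{A,C} P2→{Q,R}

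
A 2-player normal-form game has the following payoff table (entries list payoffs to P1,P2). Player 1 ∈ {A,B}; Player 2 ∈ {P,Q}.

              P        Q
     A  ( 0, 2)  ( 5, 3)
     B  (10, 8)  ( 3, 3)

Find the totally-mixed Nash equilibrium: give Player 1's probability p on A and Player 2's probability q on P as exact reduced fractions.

P1 mixes 5/6 on A; P2 mixes 1/6 on P

P1 indiff ⇒ q·0+(1-q)·5 = q·10+(1-q)·3 ⇒ q(-10) = (1-q)(-2) ⇒ q = 1/6
P2 indiff ⇒ p·2+(1-p)·8 = p·3+(1-p)·3 ⇒ p(-1) = (1-p)(-5) ⇒ p = 5/6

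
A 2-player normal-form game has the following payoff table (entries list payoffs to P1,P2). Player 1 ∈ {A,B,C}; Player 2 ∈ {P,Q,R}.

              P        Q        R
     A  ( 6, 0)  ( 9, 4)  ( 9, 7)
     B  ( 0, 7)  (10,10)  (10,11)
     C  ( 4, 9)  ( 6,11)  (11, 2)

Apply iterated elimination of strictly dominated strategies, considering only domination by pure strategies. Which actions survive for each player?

IESDS → P1:{B,C} P2:{Q,R}

P2 drop P (Q beats it: A:4>0 B:10>7 C:11>9)
P1 drop A (B beats it: Q:10>9 R:10>9)
P1→{B,C} P2→{Q,R}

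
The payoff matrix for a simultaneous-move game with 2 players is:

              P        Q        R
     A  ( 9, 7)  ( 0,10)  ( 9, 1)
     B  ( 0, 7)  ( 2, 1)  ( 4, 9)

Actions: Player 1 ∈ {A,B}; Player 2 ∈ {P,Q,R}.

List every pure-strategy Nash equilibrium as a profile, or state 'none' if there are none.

(A,P): not NE [P2→Q gives 10>7]
(A,Q): not NE [P1→B gives 2>0]
(A,R): not NE [P2→Q gives 10>1]
(B,P): not NE [P1→A gives 9>0; P2→R gives 9>7]
(B,Q): not NE [P2→R gives 9>1]
(B,R): not NE [P1→A gives 9>4]

Equilibria: none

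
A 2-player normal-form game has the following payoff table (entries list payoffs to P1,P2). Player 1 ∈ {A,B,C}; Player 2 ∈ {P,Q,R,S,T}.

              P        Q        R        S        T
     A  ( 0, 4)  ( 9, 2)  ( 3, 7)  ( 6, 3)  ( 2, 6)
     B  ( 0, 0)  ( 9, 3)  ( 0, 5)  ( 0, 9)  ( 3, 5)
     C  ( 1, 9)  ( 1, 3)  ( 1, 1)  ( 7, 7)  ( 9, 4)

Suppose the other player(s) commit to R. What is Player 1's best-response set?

BR_1 = {A}

u_1(A vs R) = 3
u_1(B vs R) = 0
u_1(C vs R) = 1
max payoff 3 at {A}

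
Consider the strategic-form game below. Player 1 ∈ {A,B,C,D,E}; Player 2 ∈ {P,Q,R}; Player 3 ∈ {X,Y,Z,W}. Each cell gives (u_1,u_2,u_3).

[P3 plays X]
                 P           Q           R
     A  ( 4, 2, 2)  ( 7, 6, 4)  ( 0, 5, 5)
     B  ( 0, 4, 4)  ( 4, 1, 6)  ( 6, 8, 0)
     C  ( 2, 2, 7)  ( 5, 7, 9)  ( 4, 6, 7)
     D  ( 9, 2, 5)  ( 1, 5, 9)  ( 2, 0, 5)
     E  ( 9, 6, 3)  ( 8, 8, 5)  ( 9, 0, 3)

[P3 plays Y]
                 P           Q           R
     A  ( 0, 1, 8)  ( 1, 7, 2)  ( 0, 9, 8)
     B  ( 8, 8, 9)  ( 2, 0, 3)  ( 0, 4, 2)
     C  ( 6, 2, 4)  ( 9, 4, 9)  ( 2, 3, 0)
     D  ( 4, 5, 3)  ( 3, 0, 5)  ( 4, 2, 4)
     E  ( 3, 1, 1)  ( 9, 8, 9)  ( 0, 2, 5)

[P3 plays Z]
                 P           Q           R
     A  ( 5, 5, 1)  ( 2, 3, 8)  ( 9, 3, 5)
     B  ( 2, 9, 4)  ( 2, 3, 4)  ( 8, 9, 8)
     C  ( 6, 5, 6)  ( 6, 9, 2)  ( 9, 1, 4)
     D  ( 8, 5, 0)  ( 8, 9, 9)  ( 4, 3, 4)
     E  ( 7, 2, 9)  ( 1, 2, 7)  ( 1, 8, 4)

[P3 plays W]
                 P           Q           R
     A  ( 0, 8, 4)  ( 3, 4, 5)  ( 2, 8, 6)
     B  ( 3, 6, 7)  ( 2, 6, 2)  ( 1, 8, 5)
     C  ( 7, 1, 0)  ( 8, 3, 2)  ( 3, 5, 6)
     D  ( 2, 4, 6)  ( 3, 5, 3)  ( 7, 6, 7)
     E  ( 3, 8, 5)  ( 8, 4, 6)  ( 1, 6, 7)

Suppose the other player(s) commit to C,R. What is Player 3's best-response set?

BR_3 = {X}

u_3(X vs C,R) = 7
u_3(Y vs C,R) = 0
u_3(Z vs C,R) = 4
u_3(W vs C,R) = 6
max payoff 7 at {X}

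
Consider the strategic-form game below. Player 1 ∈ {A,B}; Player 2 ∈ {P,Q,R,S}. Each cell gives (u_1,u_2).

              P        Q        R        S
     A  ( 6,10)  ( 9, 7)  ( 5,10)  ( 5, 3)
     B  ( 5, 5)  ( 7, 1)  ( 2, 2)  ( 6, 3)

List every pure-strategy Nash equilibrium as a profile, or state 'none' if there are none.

(A,P): NE
(A,Q): not NE [P2→R gives 10>7]
(A,R): NE
(A,S): not NE [P1→B gives 6>5; P2→R gives 10>3]
(B,P): not NE [P1→A gives 6>5]
(B,Q): not NE [P1→A gives 9>7; P2→P gives 5>1]
(B,R): not NE [P1→A gives 5>2; P2→P gives 5>2]
(B,S): not NE [P2→P gives 5>3]

Nash profiles: (A,P), (A,R)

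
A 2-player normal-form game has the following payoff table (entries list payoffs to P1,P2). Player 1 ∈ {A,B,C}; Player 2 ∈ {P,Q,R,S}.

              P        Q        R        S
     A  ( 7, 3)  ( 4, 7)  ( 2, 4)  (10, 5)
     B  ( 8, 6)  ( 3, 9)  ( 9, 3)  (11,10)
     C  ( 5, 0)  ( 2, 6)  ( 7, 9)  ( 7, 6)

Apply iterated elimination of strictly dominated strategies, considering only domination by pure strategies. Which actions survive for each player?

P1 drop C (B beats it: P:8>5 Q:3>2 R:9>7 S:11>7)
P2 drop P (Q beats it: A:7>3 B:9>6)
P2 drop R (Q beats it: A:7>4 B:9>3)
P1→{A,B} P2→{Q,S}

Survivors P1:{A,B} P2:{Q,S}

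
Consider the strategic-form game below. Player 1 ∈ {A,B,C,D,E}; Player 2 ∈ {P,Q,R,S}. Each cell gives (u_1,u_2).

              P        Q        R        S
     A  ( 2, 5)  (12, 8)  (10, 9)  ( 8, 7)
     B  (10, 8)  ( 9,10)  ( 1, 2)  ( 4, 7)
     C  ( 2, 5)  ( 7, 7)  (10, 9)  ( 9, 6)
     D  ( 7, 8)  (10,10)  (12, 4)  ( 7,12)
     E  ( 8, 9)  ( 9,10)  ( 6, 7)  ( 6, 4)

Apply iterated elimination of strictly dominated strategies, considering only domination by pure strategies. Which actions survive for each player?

Remaining: P1:{A,C,D} P2:{Q,R,S}

P2 drop P (Q beats it: A:8>5 B:10>8 C:7>5 D:10>8 E:10>9)
P1 drop B (A beats it: Q:12>9 R:10>1 S:8>4)
P1 drop E (A beats it: Q:12>9 R:10>6 S:8>6)
P1→{A,C,D} P2→{Q,R,S}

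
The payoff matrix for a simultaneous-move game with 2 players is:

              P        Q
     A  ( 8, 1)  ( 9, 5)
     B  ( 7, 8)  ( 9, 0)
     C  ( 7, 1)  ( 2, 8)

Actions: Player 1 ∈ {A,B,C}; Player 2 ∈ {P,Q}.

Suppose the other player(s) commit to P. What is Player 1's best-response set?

u_1(A vs P) = 8
u_1(B vs P) = 7
u_1(C vs P) = 7
max payoff 8 at {A}

argmax u_1 = {A}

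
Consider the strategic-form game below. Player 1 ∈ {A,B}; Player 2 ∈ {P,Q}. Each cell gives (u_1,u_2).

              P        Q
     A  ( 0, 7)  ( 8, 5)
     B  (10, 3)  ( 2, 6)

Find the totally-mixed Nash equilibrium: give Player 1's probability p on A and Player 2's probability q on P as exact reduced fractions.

P1 indiff ⇒ q·0+(1-q)·8 = q·10+(1-q)·2 ⇒ q(-10) = (1-q)(-6) ⇒ q = 3/8
P2 indiff ⇒ p·7+(1-p)·3 = p·5+(1-p)·6 ⇒ p(2) = (1-p)(3) ⇒ p = 3/5

(p,q) = (3/5, 3/8)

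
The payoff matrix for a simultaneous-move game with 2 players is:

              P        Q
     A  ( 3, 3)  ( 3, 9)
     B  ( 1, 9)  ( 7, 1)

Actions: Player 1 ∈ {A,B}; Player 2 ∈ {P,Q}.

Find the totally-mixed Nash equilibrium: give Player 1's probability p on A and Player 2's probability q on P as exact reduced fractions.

p=4/7, q=2/3

P1 indiff ⇒ q·3+(1-q)·3 = q·1+(1-q)·7 ⇒ q(2) = (1-q)(4) ⇒ q = 2/3
P2 indiff ⇒ p·3+(1-p)·9 = p·9+(1-p)·1 ⇒ p(-6) = (1-p)(-8) ⇒ p = 4/7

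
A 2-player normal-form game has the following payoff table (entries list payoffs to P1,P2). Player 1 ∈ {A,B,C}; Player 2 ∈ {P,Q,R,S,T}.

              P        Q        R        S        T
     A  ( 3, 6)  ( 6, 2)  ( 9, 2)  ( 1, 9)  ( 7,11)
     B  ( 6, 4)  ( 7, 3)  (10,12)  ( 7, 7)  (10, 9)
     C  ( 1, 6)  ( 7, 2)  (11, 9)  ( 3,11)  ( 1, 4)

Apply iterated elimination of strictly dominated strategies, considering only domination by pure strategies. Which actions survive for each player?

Survivors P1:{B,C} P2:{R,S}

P1 drop A (B beats it: P:6>3 Q:7>6 R:10>9 S:7>1 T:10>7)
P2 drop P (R beats it: B:12>4 C:9>6)
P2 drop Q (R beats it: B:12>3 C:9>2)
P2 drop T (R beats it: B:12>9 C:9>4)
P1→{B,C} P2→{R,S}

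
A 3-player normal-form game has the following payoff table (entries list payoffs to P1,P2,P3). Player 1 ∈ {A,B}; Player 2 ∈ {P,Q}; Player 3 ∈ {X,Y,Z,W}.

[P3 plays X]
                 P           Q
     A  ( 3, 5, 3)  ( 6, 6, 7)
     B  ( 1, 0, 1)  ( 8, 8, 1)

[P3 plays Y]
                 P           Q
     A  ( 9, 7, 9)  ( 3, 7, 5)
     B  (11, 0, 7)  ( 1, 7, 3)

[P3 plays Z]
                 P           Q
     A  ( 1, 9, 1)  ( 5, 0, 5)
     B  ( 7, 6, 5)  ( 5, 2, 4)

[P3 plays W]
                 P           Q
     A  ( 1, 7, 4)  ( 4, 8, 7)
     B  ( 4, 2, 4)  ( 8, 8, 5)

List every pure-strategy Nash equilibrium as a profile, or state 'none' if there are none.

PSNE = {(B,Q,W)}

(A,P,X): not NE [P2→Q gives 6>5; P3→Y gives 9>3]
(A,P,Y): not NE [P1→B gives 11>9]
(A,P,Z): not NE [P1→B gives 7>1; P3→Y gives 9>1]
(A,P,W): not NE [P1→B gives 4>1; P2→Q gives 8>7; P3→Y gives 9>4]
(A,Q,X): not NE [P1→B gives 8>6]
(A,Q,Y): not NE [P3→W gives 7>5]
(A,Q,Z): not NE [P2→P gives 9>0; P3→W gives 7>5]
(A,Q,W): not NE [P1→B gives 8>4]
(B,P,X): not NE [P1→A gives 3>1; P2→Q gives 8>0; P3→Y gives 7>1]
(B,P,Y): not NE [P2→Q gives 7>0]
(B,P,Z): not NE [P3→Y gives 7>5]
(B,P,W): not NE [P2→Q gives 8>2; P3→Y gives 7>4]
(B,Q,X): not NE [P3→W gives 5>1]
(B,Q,Y): not NE [P1→A gives 3>1; P3→W gives 5>3]
(B,Q,Z): not NE [P2→P gives 6>2; P3→W gives 5>4]
(B,Q,W): NE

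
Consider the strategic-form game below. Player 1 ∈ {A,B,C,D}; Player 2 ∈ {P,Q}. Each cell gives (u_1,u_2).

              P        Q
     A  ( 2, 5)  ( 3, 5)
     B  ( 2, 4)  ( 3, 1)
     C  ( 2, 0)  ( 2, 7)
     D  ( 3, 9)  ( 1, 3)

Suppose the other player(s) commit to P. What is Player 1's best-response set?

P1 best: {D}

u_1(A vs P) = 2
u_1(B vs P) = 2
u_1(C vs P) = 2
u_1(D vs P) = 3
max payoff 3 at {D}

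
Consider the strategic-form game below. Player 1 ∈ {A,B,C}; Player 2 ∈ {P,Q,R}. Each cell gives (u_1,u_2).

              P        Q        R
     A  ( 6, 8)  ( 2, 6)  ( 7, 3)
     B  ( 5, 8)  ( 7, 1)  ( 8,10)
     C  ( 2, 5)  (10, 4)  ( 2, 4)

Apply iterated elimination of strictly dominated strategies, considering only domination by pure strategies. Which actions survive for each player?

Remaining: P1:{A,B} P2:{P,R}

P2 drop Q (P beats it: A:8>6 B:8>1 C:5>4)
P1 drop C (A beats it: P:6>2 R:7>2)
P1→{A,B} P2→{P,R}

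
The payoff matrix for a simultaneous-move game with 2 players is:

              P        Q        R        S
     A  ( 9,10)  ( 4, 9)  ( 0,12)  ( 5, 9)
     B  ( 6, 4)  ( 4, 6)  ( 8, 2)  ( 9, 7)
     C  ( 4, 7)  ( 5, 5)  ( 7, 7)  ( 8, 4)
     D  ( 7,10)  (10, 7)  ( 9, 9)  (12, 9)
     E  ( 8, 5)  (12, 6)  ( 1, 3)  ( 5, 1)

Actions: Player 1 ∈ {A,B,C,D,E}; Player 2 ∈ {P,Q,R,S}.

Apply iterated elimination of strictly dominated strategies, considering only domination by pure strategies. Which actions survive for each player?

P1 drop B (D beats it: P:7>6 Q:10>4 R:9>8 S:12>9)
P1 drop C (D beats it: P:7>4 Q:10>5 R:9>7 S:12>8)
P2 drop S (P beats it: A:10>9 D:10>9 E:5>1)
P1→{A,D,E} P2→{P,Q,R}

Remaining: P1:{A,D,E} P2:{P,Q,R}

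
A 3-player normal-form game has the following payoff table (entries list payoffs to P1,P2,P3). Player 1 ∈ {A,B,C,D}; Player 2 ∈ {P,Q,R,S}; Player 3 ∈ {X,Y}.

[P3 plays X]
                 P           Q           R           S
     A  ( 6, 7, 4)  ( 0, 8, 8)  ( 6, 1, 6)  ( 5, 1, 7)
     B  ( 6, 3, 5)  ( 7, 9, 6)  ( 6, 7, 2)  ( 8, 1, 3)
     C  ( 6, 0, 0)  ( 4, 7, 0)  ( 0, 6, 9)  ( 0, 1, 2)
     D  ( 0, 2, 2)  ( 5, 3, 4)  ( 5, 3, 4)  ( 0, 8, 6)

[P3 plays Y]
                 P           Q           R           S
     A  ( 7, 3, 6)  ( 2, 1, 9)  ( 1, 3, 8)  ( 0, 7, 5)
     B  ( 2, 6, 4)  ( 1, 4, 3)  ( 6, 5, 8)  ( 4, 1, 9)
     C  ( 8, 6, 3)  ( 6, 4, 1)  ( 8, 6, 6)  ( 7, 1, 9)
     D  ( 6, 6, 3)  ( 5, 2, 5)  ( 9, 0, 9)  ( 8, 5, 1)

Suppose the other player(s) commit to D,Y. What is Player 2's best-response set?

argmax u_2 = {P}

u_2(P vs D,Y) = 6
u_2(Q vs D,Y) = 2
u_2(R vs D,Y) = 0
u_2(S vs D,Y) = 5
max payoff 6 at {P}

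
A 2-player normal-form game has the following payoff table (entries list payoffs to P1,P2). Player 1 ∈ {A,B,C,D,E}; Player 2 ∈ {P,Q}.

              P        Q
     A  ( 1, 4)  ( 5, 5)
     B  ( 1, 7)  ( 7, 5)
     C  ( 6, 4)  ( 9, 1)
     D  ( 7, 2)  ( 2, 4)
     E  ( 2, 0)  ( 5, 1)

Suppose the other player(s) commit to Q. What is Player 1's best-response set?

u_1(A vs Q) = 5
u_1(B vs Q) = 7
u_1(C vs Q) = 9
u_1(D vs Q) = 2
u_1(E vs Q) = 5
max payoff 9 at {C}

P1 best: {C}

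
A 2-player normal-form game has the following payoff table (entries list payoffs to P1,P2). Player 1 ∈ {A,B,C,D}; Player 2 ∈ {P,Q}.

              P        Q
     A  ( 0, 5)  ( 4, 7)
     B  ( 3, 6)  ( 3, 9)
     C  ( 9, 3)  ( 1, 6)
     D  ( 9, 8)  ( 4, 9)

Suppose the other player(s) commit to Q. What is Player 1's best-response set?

BR_1 = {A,D}

u_1(A vs Q) = 4
u_1(B vs Q) = 3
u_1(C vs Q) = 1
u_1(D vs Q) = 4
max payoff 4 at {A,D}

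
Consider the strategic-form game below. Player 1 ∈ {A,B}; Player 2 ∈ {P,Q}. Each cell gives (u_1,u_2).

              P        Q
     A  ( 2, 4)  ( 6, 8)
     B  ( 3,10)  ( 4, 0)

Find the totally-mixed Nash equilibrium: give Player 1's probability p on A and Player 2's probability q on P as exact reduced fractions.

p=5/7, q=2/3

P1 indiff ⇒ q·2+(1-q)·6 = q·3+(1-q)·4 ⇒ q(-1) = (1-q)(-2) ⇒ q = 2/3
P2 indiff ⇒ p·4+(1-p)·10 = p·8+(1-p)·0 ⇒ p(-4) = (1-p)(-10) ⇒ p = 5/7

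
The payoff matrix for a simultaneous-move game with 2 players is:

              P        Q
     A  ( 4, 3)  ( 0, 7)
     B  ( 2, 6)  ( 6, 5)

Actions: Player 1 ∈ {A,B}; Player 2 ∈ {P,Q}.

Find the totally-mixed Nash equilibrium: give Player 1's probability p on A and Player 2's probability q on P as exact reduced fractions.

P1 indiff ⇒ q·4+(1-q)·0 = q·2+(1-q)·6 ⇒ q(2) = (1-q)(6) ⇒ q = 3/4
P2 indiff ⇒ p·3+(1-p)·6 = p·7+(1-p)·5 ⇒ p(-4) = (1-p)(-1) ⇒ p = 1/5

P1 mixes 1/5 on A; P2 mixes 3/4 on P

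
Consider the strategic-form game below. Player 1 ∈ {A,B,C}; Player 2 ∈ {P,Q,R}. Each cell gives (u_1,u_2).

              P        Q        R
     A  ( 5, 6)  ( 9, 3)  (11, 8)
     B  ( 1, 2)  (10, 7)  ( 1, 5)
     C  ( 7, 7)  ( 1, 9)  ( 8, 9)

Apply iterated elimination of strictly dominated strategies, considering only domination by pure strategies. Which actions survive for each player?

P2 drop P (R beats it: A:8>6 B:5>2 C:9>7)
P1 drop C (A beats it: Q:9>1 R:11>8)
P1→{A,B} P2→{Q,R}

IESDS → P1:{A,B} P2:{Q,R}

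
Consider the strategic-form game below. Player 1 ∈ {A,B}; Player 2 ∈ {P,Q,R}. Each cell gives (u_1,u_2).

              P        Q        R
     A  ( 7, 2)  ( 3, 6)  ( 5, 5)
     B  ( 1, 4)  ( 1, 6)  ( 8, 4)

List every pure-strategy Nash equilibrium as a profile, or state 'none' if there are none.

NE set: (A,Q)

(A,P): not NE [P2→Q gives 6>2]
(A,Q): NE
(A,R): not NE [P1→B gives 8>5; P2→Q gives 6>5]
(B,P): not NE [P1→A gives 7>1; P2→Q gives 6>4]
(B,Q): not NE [P1→A gives 3>1]
(B,R): not NE [P2→Q gives 6>4]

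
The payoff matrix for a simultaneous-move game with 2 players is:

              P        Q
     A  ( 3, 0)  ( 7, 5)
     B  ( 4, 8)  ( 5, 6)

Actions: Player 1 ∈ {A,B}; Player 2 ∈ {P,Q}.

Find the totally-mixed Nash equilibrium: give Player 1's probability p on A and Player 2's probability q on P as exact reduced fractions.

p=2/7, q=2/3

P1 indiff ⇒ q·3+(1-q)·7 = q·4+(1-q)·5 ⇒ q(-1) = (1-q)(-2) ⇒ q = 2/3
P2 indiff ⇒ p·0+(1-p)·8 = p·5+(1-p)·6 ⇒ p(-5) = (1-p)(-2) ⇒ p = 2/7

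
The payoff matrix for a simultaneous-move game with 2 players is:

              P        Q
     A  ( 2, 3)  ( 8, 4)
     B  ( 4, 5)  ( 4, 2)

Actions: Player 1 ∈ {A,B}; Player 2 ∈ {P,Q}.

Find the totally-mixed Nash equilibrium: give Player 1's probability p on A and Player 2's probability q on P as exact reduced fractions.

P1 indiff ⇒ q·2+(1-q)·8 = q·4+(1-q)·4 ⇒ q(-2) = (1-q)(-4) ⇒ q = 2/3
P2 indiff ⇒ p·3+(1-p)·5 = p·4+(1-p)·2 ⇒ p(-1) = (1-p)(-3) ⇒ p = 3/4

p=3/4, q=2/3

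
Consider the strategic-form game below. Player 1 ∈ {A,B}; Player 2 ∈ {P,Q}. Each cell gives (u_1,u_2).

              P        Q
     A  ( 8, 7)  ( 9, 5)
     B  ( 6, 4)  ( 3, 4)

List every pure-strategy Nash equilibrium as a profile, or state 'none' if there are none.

(A,P): NE
(A,Q): not NE [P2→P gives 7>5]
(B,P): not NE [P1→A gives 8>6]
(B,Q): not NE [P1→A gives 9>3]

PSNE = {(A,P)}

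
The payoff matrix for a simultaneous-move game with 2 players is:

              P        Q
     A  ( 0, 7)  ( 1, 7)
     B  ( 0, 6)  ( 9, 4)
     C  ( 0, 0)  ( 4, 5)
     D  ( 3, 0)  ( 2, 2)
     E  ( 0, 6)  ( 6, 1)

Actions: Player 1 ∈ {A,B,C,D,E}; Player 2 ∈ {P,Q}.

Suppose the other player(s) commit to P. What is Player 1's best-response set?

argmax u_1 = {D}

u_1(A vs P) = 0
u_1(B vs P) = 0
u_1(C vs P) = 0
u_1(D vs P) = 3
u_1(E vs P) = 0
max payoff 3 at {D}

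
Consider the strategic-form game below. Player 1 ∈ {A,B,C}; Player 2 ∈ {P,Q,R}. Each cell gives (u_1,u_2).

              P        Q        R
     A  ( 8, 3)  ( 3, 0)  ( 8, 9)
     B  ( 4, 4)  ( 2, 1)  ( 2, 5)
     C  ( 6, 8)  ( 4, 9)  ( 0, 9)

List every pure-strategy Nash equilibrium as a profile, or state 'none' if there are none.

(A,P): not NE [P2→R gives 9>3]
(A,Q): not NE [P1→C gives 4>3; P2→R gives 9>0]
(A,R): NE
(B,P): not NE [P1→A gives 8>4; P2→R gives 5>4]
(B,Q): not NE [P1→C gives 4>2; P2→R gives 5>1]
(B,R): not NE [P1→A gives 8>2]
(C,P): not NE [P1→A gives 8>6; P2→R gives 9>8]
(C,Q): NE
(C,R): not NE [P1→A gives 8>0]

Nash profiles: (A,R), (C,Q)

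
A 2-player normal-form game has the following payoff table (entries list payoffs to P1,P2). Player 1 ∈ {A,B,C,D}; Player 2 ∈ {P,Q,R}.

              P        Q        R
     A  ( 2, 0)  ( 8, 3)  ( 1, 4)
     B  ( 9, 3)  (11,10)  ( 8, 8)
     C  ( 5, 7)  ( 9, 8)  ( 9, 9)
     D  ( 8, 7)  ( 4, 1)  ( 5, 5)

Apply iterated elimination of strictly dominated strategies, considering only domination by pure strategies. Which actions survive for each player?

IESDS → P1:{B,C} P2:{Q,R}

P1 drop A (B beats it: P:9>2 Q:11>8 R:8>1)
P1 drop D (B beats it: P:9>8 Q:11>4 R:8>5)
P2 drop P (Q beats it: B:10>3 C:8>7)
P1→{B,C} P2→{Q,R}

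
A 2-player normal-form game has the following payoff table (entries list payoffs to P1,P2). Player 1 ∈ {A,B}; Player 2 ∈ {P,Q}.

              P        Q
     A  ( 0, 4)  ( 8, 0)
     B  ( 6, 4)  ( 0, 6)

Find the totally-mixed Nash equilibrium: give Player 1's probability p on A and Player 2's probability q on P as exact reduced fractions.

P1 mixes 1/3 on A; P2 mixes 4/7 on P

P1 indiff ⇒ q·0+(1-q)·8 = q·6+(1-q)·0 ⇒ q(-6) = (1-q)(-8) ⇒ q = 4/7
P2 indiff ⇒ p·4+(1-p)·4 = p·0+(1-p)·6 ⇒ p(4) = (1-p)(2) ⇒ p = 1/3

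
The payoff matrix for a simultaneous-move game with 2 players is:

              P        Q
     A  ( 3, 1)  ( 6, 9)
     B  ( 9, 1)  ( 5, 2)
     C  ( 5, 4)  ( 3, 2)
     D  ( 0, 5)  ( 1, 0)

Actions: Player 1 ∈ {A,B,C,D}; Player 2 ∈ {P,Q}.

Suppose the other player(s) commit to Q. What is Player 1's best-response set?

u_1(A vs Q) = 6
u_1(B vs Q) = 5
u_1(C vs Q) = 3
u_1(D vs Q) = 1
max payoff 6 at {A}

argmax u_1 = {A}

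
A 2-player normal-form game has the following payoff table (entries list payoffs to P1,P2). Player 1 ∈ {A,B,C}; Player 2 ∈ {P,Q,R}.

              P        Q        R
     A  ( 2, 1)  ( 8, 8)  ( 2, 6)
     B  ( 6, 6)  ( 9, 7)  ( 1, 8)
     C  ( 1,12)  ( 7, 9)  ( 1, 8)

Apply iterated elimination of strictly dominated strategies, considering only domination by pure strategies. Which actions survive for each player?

IESDS → P1:{A,B} P2:{Q,R}

P1 drop C (A beats it: P:2>1 Q:8>7 R:2>1)
P2 drop P (Q beats it: A:8>1 B:7>6)
P1→{A,B} P2→{Q,R}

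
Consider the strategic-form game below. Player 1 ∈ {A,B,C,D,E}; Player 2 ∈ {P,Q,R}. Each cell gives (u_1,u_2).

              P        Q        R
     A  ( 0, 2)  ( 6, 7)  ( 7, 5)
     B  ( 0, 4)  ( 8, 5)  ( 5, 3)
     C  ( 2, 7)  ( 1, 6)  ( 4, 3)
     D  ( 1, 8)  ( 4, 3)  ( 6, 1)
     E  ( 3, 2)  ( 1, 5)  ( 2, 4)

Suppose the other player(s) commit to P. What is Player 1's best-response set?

argmax u_1 = {E}

u_1(A vs P) = 0
u_1(B vs P) = 0
u_1(C vs P) = 2
u_1(D vs P) = 1
u_1(E vs P) = 3
max payoff 3 at {E}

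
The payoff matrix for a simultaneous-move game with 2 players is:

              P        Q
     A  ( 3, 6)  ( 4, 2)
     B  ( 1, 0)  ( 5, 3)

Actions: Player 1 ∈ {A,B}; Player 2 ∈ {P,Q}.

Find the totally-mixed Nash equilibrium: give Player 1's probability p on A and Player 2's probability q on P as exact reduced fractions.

P1 indiff ⇒ q·3+(1-q)·4 = q·1+(1-q)·5 ⇒ q(2) = (1-q)(1) ⇒ q = 1/3
P2 indiff ⇒ p·6+(1-p)·0 = p·2+(1-p)·3 ⇒ p(4) = (1-p)(3) ⇒ p = 3/7

(p,q) = (3/7, 1/3)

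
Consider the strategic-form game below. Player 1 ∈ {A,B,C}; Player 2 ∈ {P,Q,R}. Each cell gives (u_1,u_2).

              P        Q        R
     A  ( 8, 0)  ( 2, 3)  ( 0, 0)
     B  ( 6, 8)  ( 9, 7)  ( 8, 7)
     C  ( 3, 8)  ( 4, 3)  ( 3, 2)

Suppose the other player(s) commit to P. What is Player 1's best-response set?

BR_1 = {A}

u_1(A vs P) = 8
u_1(B vs P) = 6
u_1(C vs P) = 3
max payoff 8 at {A}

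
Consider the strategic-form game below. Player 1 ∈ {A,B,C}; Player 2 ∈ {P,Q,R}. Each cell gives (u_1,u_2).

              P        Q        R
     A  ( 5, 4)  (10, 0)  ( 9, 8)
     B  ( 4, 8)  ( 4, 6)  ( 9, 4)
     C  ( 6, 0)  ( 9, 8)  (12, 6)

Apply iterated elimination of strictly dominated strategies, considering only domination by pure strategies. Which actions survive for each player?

P1 drop B (C beats it: P:6>4 Q:9>4 R:12>9)
P2 drop P (R beats it: A:8>4 C:6>0)
P1→{A,C} P2→{Q,R}

Remaining: P1:{A,C} P2:{Q,R}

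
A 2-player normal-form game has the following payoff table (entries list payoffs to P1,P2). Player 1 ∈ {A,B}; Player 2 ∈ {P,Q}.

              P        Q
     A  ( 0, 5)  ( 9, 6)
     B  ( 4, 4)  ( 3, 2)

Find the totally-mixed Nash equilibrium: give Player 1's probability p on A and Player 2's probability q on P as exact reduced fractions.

P1 indiff ⇒ q·0+(1-q)·9 = q·4+(1-q)·3 ⇒ q(-4) = (1-q)(-6) ⇒ q = 3/5
P2 indiff ⇒ p·5+(1-p)·4 = p·6+(1-p)·2 ⇒ p(-1) = (1-p)(-2) ⇒ p = 2/3

(p,q) = (2/3, 3/5)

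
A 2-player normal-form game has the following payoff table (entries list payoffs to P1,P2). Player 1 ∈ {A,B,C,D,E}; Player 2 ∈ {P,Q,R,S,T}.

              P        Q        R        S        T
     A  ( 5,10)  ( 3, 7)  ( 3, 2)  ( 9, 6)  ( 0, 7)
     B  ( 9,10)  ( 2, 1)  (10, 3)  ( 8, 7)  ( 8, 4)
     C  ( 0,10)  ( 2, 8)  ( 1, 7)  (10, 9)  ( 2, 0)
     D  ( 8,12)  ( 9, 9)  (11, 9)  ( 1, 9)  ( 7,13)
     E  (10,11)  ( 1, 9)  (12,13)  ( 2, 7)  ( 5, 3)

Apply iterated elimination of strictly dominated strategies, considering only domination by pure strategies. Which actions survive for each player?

Survivors P1:{B,D,E} P2:{P,R,T}

P2 drop Q (P beats it: A:10>7 B:10>1 C:10>8 D:12>9 E:11>9)
P2 drop S (P beats it: A:10>6 B:10>7 C:10>9 D:12>9 E:11>7)
P1 drop A (B beats it: P:9>5 R:10>3 T:8>0)
P1 drop C (B beats it: P:9>0 R:10>1 T:8>2)
P1→{B,D,E} P2→{P,R,T}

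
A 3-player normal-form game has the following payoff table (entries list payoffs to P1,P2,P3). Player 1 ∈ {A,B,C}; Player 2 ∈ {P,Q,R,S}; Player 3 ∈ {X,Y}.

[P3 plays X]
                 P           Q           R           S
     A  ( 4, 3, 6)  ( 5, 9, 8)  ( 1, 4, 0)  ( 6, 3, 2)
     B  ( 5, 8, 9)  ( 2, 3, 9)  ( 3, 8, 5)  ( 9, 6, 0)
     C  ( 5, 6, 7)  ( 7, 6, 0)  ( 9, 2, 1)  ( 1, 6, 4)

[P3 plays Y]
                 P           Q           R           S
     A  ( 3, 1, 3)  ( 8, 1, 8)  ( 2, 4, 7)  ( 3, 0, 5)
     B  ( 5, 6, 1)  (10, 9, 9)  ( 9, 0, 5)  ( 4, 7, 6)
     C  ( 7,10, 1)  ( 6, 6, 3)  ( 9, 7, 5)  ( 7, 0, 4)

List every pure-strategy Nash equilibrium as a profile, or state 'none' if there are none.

(A,P,X): not NE [P1→C gives 5>4; P2→Q gives 9>3]
(A,P,Y): not NE [P1→C gives 7>3; P2→R gives 4>1; P3→X gives 6>3]
(A,Q,X): not NE [P1→C gives 7>5]
(A,Q,Y): not NE [P1→B gives 10>8; P2→R gives 4>1]
(A,R,X): not NE [P1→C gives 9>1; P2→Q gives 9>4; P3→Y gives 7>0]
(A,R,Y): not NE [P1→C gives 9>2]
(A,S,X): not NE [P1→B gives 9>6; P2→Q gives 9>3; P3→Y gives 5>2]
(A,S,Y): not NE [P1→C gives 7>3; P2→R gives 4>0]
(B,P,X): NE
(B,P,Y): not NE [P1→C gives 7>5; P2→Q gives 9>6; P3→X gives 9>1]
(B,Q,X): not NE [P1→C gives 7>2; P2→R gives 8>3]
(B,Q,Y): NE
(B,R,X): not NE [P1→C gives 9>3]
(B,R,Y): not NE [P2→Q gives 9>0]
(B,S,X): not NE [P2→R gives 8>6; P3→Y gives 6>0]
(B,S,Y): not NE [P1→C gives 7>4; P2→Q gives 9>7]
(C,P,X): NE
(C,P,Y): not NE [P3→X gives 7>1]
(C,Q,X): not NE [P3→Y gives 3>0]
(C,Q,Y): not NE [P1→B gives 10>6; P2→P gives 10>6]
(C,R,X): not NE [P2→S gives 6>2; P3→Y gives 5>1]
(C,R,Y): not NE [P2→P gives 10>7]
(C,S,X): not NE [P1→B gives 9>1]
(C,S,Y): not NE [P2→P gives 10>0]

NE set: (B,P,X), (B,Q,Y), (C,P,X)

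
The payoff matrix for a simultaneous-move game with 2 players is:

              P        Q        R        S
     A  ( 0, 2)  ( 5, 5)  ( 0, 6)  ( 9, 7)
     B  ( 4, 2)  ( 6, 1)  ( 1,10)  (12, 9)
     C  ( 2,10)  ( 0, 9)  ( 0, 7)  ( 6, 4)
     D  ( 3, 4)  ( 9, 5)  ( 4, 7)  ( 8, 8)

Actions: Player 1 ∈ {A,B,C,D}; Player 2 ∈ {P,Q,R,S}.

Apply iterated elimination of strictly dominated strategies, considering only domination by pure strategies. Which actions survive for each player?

Remaining: P1:{B,D} P2:{R,S}

P1 drop A (B beats it: P:4>0 Q:6>5 R:1>0 S:12>9)
P1 drop C (B beats it: P:4>2 Q:6>0 R:1>0 S:12>6)
P2 drop P (R beats it: B:10>2 D:7>4)
P2 drop Q (R beats it: B:10>1 D:7>5)
P1→{B,D} P2→{R,S}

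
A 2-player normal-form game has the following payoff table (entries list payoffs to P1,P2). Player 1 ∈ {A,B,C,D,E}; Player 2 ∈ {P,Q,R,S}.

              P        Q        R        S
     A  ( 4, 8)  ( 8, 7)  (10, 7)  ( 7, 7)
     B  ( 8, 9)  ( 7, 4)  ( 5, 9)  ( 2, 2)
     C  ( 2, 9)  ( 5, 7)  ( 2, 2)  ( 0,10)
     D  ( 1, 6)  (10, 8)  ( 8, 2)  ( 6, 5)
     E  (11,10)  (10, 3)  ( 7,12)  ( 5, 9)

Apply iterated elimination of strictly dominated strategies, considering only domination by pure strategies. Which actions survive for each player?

IESDS → P1:{A,D,E} P2:{P,Q,R}

P1 drop B (E beats it: P:11>8 Q:10>7 R:7>5 S:5>2)
P1 drop C (A beats it: P:4>2 Q:8>5 R:10>2 S:7>0)
P2 drop S (P beats it: A:8>7 D:6>5 E:10>9)
P1→{A,D,E} P2→{P,Q,R}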